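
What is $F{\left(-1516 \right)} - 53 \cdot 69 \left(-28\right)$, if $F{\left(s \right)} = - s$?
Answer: $103912$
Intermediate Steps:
$F{\left(-1516 \right)} - 53 \cdot 69 \left(-28\right) = \left(-1\right) \left(-1516\right) - 53 \cdot 69 \left(-28\right) = 1516 - 3657 \left(-28\right) = 1516 - -102396 = 1516 + 102396 = 103912$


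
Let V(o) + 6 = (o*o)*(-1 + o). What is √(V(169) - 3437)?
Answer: √4794805 ≈ 2189.7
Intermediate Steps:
V(o) = -6 + o²*(-1 + o) (V(o) = -6 + (o*o)*(-1 + o) = -6 + o²*(-1 + o))
√(V(169) - 3437) = √((-6 + 169³ - 1*169²) - 3437) = √((-6 + 4826809 - 1*28561) - 3437) = √((-6 + 4826809 - 28561) - 3437) = √(4798242 - 3437) = √4794805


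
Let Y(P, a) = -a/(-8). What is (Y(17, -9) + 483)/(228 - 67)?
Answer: 3855/1288 ≈ 2.9930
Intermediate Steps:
Y(P, a) = a/8 (Y(P, a) = -a*(-1)/8 = -(-1)*a/8 = a/8)
(Y(17, -9) + 483)/(228 - 67) = ((⅛)*(-9) + 483)/(228 - 67) = (-9/8 + 483)/161 = (3855/8)*(1/161) = 3855/1288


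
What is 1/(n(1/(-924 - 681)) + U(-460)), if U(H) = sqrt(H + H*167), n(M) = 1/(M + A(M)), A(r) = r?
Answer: -214/192343 - 16*I*sqrt(4830)/2885145 ≈ -0.0011126 - 0.00038541*I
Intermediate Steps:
n(M) = 1/(2*M) (n(M) = 1/(M + M) = 1/(2*M))
U(H) = 2*sqrt(42)*sqrt(H) (U(H) = sqrt(H + 167*H) = sqrt(168*H) = 2*sqrt(42)*sqrt(H))
1/(n(1/(-924 - 681)) + U(-460)) = 1/(1/(2*(1/(-924 - 681))) + 2*sqrt(42)*sqrt(-460)) = 1/(1/(2*(1/(-1605))) + 2*sqrt(42)*(2*I*sqrt(115))) = 1/(1/(2*(-1/1605)) + 4*I*sqrt(4830)) = 1/((1/2)*(-1605) + 4*I*sqrt(4830)) = 1/(-1605/2 + 4*I*sqrt(4830))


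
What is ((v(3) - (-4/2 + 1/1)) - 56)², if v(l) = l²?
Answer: 2116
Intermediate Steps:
((v(3) - (-4/2 + 1/1)) - 56)² = ((3² - (-4/2 + 1/1)) - 56)² = ((9 - (-4*½ + 1*1)) - 56)² = ((9 - (-2 + 1)) - 56)² = ((9 - 1*(-1)) - 56)² = ((9 + 1) - 56)² = (10 - 56)² = (-46)² = 2116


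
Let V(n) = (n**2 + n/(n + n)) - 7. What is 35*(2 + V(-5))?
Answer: 1435/2 ≈ 717.50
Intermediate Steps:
V(n) = -13/2 + n**2 (V(n) = (n**2 + n/((2*n))) - 7 = (n**2 + (1/(2*n))*n) - 7 = (n**2 + 1/2) - 7 = (1/2 + n**2) - 7 = -13/2 + n**2)
35*(2 + V(-5)) = 35*(2 + (-13/2 + (-5)**2)) = 35*(2 + (-13/2 + 25)) = 35*(2 + 37/2) = 35*(41/2) = 1435/2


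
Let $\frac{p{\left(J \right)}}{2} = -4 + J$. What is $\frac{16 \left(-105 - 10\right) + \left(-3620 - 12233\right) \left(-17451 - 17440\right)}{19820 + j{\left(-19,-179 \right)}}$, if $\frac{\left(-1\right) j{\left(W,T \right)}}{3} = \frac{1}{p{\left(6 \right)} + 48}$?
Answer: $\frac{28762509516}{1030637} \approx 27908.0$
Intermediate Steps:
$p{\left(J \right)} = -8 + 2 J$ ($p{\left(J \right)} = 2 \left(-4 + J\right) = -8 + 2 J$)
$j{\left(W,T \right)} = - \frac{3}{52}$ ($j{\left(W,T \right)} = - \frac{3}{\left(-8 + 2 \cdot 6\right) + 48} = - \frac{3}{\left(-8 + 12\right) + 48} = - \frac{3}{4 + 48} = - \frac{3}{52}$)
$\frac{16 \left(-105 - 10\right) + \left(-3620 - 12233\right) \left(-17451 - 17440\right)}{19820 + j{\left(-19,-179 \right)}} = \frac{16 \left(-105 - 10\right) + \left(-3620 - 12233\right) \left(-17451 - 17440\right)}{19820 - \frac{3}{52}} = \frac{16 \left(-115\right) - -553127023}{\frac{1030637}{52}} = \left(-1840 + 553127023\right) \frac{52}{1030637} = 553125183 \cdot \frac{52}{1030637} = \frac{28762509516}{1030637}$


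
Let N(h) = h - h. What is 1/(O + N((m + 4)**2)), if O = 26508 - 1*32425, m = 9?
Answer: -1/5917 ≈ -0.00016900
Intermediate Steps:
N(h) = 0
O = -5917 (O = 26508 - 32425 = -5917)
1/(O + N((m + 4)**2)) = 1/(-5917 + 0) = 1/(-5917) = -1/5917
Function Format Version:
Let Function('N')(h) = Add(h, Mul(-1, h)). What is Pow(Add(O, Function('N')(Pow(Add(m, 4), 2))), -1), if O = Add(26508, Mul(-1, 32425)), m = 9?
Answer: Rational(-1, 5917) ≈ -0.00016900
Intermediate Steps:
Function('N')(h) = 0
O = -5917 (O = Add(26508, -32425) = -5917)
Pow(Add(O, Function('N')(Pow(Add(m, 4), 2))), -1) = Pow(Add(-5917, 0), -1) = Pow(-5917, -1) = Rational(-1, 5917)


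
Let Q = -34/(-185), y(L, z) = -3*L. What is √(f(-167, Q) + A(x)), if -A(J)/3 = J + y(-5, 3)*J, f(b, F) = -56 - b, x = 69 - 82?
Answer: 7*√15 ≈ 27.111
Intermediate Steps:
x = -13
Q = 34/185 (Q = -34*(-1/185) = 34/185 ≈ 0.18378)
A(J) = -48*J (A(J) = -3*(J + (-3*(-5))*J) = -3*(J + 15*J) = -48*J)
√(f(-167, Q) + A(x)) = √((-56 - 1*(-167)) - 48*(-13)) = √((-56 + 167) + 624) = √(111 + 624) = √735 = 7*√15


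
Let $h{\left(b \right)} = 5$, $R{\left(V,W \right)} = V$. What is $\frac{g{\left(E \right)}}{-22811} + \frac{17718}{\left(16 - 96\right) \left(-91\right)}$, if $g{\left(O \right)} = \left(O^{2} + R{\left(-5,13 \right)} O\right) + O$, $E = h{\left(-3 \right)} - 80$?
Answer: $\frac{180515649}{83032040} \approx 2.174$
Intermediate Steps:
$E = -75$ ($E = 5 - 80 = -75$)
$g{\left(O \right)} = O^{2} - 4 O$ ($g{\left(O \right)} = \left(O^{2} - 5 O\right) + O = O^{2} - 4 O$)
$\frac{g{\left(E \right)}}{-22811} + \frac{17718}{\left(16 - 96\right) \left(-91\right)} = \frac{\left(-75\right) \left(-4 - 75\right)}{-22811} + \frac{17718}{\left(16 - 96\right) \left(-91\right)} = \left(-75\right) \left(-79\right) \left(- \frac{1}{22811}\right) + \frac{17718}{\left(-80\right) \left(-91\right)} = 5925 \left(- \frac{1}{22811}\right) + \frac{17718}{7280} = - \frac{5925}{22811} + 17718 \cdot \frac{1}{7280} = - \frac{5925}{22811} + \frac{8859}{3640} = \frac{180515649}{83032040}$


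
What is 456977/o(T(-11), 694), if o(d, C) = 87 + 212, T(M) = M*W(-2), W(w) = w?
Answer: 456977/299 ≈ 1528.4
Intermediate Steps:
T(M) = -2*M (T(M) = M*(-2) = -2*M)
o(d, C) = 299
456977/o(T(-11), 694) = 456977/299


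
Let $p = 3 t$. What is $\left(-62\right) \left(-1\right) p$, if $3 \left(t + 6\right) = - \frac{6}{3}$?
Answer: $-1240$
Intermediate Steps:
$t = - \frac{20}{3}$ ($t = -6 + \frac{\left(-6\right) \frac{1}{3}}{3} = -6 + \frac{1}{3} \left(-2\right) = -6 - \frac{2}{3} = - \frac{20}{3} \approx -6.6667$)
$p = -20$ ($p = 3 \left(- \frac{20}{3}\right) = -20$)
$\left(-62\right) \left(-1\right) p = \left(-62\right) \left(-1\right) \left(-20\right) = 62 \left(-20\right) = -1240$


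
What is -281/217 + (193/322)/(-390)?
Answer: -5047123/3892980 ≈ -1.2965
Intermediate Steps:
-281/217 + (193/322)/(-390) = -281*1/217 + (193*(1/322))*(-1/390) = -281/217 + (193/322)*(-1/390) = -281/217 - 193/125580 = -5047123/3892980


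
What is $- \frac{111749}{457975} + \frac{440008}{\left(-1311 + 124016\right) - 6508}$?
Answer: $\frac{188527765247}{53215321075} \approx 3.5427$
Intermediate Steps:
$- \frac{111749}{457975} + \frac{440008}{\left(-1311 + 124016\right) - 6508} = \left(-111749\right) \frac{1}{457975} + \frac{440008}{122705 - 6508} = - \frac{111749}{457975} + \frac{440008}{116197} = \frac{188527765247}{53215321075}$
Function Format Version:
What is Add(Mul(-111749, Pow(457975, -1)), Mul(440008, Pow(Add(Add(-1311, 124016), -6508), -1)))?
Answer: Rational(188527765247, 53215321075) ≈ 3.5427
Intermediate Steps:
Add(Mul(-111749, Pow(457975, -1)), Mul(440008, Pow(Add(Add(-1311, 124016), -6508), -1))) = Add(Mul(-111749, Rational(1, 457975)), Mul(440008, Pow(Add(122705, -6508), -1))) = Add(Rational(-111749, 457975), Mul(440008, Pow(116197, -1))) = Add(Rational(-111749, 457975), Mul(440008, Rational(1, 116197))) = Add(Rational(-111749, 457975), Rational(440008, 116197)) = Rational(188527765247, 53215321075)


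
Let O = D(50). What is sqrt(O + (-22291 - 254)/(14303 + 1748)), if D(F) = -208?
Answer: I*sqrt(53949866803)/16051 ≈ 14.471*I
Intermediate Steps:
O = -208
sqrt(O + (-22291 - 254)/(14303 + 1748)) = sqrt(-208 + (-22291 - 254)/(14303 + 1748)) = sqrt(-208 - 22545/16051) = sqrt(-3361153/16051) = I*sqrt(53949866803)/16051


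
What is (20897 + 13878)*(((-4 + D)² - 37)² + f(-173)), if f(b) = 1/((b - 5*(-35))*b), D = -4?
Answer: 8771402575/346 ≈ 2.5351e+7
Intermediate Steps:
f(b) = 1/(b*(175 + b)) (f(b) = 1/((b + 175)*b) = 1/((175 + b)*b) = 1/(b*(175 + b)))
(20897 + 13878)*(((-4 + D)² - 37)² + f(-173)) = (20897 + 13878)*(((-4 - 4)² - 37)² + 1/((-173)*(175 - 173))) = 34775*(((-8)² - 37)² - 1/173/2) = 34775*((64 - 37)² - 1/173*½) = 34775*(27² - 1/346) = 34775*(729 - 1/346) = 34775*(252233/346) = 8771402575/346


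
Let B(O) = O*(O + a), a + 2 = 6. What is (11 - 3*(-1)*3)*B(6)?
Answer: 1200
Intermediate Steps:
a = 4 (a = -2 + 6 = 4)
B(O) = O*(4 + O) (B(O) = O*(O + 4) = O*(4 + O))
(11 - 3*(-1)*3)*B(6) = (11 - 3*(-1)*3)*(6*(4 + 6)) = (11 + 3*3)*(6*10) = (11 + 9)*60 = 20*60 = 1200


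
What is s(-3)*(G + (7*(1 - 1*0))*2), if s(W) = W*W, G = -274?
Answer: -2340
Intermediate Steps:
s(W) = W²
s(-3)*(G + (7*(1 - 1*0))*2) = (-3)²*(-274 + (7*(1 - 1*0))*2) = 9*(-274 + (7*(1 + 0))*2) = 9*(-274 + (7*1)*2) = 9*(-274 + 7*2) = 9*(-274 + 14) = 9*(-260) = -2340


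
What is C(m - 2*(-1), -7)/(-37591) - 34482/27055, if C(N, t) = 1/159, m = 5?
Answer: -29442553159/23100985185 ≈ -1.2745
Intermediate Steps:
C(N, t) = 1/159
C(m - 2*(-1), -7)/(-37591) - 34482/27055 = (1/159)/(-37591) - 34482/27055 = (1/159)*(-1/37591) - 34482*1/27055 = -1/5976969 - 4926/3865 = -29442553159/23100985185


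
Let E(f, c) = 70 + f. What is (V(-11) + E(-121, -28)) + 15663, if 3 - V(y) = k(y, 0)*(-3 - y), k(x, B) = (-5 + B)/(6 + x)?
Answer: 15607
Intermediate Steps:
k(x, B) = (-5 + B)/(6 + x)
V(y) = 3 + 5*(-3 - y)/(6 + y) (V(y) = 3 - (-5 + 0)/(6 + y)*(-3 - y) = 3 - -5/(6 + y)*(-3 - y) = 3 - (-5/(6 + y))*(-3 - y) = 3 - (-5)*(-3 - y)/(6 + y) = 3 + 5*(-3 - y)/(6 + y))
(V(-11) + E(-121, -28)) + 15663 = ((3 - 2*(-11))/(6 - 11) + (70 - 121)) + 15663 = ((3 + 22)/(-5) - 51) + 15663 = (-⅕*25 - 51) + 15663 = (-5 - 51) + 15663 = -56 + 15663 = 15607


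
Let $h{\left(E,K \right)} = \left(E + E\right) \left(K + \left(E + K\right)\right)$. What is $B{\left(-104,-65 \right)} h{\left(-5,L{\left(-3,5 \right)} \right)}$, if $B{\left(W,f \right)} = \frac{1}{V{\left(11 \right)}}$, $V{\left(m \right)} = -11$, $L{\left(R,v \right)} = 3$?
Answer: $\frac{10}{11} \approx 0.90909$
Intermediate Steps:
$h{\left(E,K \right)} = 2 E \left(E + 2 K\right)$
$B{\left(W,f \right)} = - \frac{1}{11}$ ($B{\left(W,f \right)} = \frac{1}{-11} = - \frac{1}{11}$)
$B{\left(-104,-65 \right)} h{\left(-5,L{\left(-3,5 \right)} \right)} = - \frac{2 \left(-5\right) \left(-5 + 2 \cdot 3\right)}{11} = - \frac{2 \left(-5\right) \left(-5 + 6\right)}{11} = - \frac{2 \left(-5\right) 1}{11} = \left(- \frac{1}{11}\right) \left(-10\right) = \frac{10}{11}$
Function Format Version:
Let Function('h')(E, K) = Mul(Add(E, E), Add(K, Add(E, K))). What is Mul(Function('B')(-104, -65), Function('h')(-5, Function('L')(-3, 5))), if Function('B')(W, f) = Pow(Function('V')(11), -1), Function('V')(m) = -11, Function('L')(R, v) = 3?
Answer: Rational(10, 11) ≈ 0.90909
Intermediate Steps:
Function('h')(E, K) = Mul(2, E, Add(E, Mul(2, K))) (Function('h')(E, K) = Mul(Mul(2, E), Add(E, Mul(2, K))) = Mul(2, E, Add(E, Mul(2, K))))
Function('B')(W, f) = Rational(-1, 11) (Function('B')(W, f) = Pow(-11, -1) = Rational(-1, 11))
Mul(Function('B')(-104, -65), Function('h')(-5, Function('L')(-3, 5))) = Mul(Rational(-1, 11), Mul(2, -5, Add(-5, Mul(2, 3)))) = Mul(Rational(-1, 11), Mul(2, -5, Add(-5, 6))) = Mul(Rational(-1, 11), Mul(2, -5, 1)) = Mul(Rational(-1, 11), -10) = Rational(10, 11)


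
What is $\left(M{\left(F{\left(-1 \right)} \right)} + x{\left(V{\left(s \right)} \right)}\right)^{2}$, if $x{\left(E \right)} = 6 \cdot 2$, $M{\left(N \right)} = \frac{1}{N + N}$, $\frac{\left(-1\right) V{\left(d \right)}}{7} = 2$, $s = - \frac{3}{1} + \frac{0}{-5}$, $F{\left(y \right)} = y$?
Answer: $\frac{529}{4} \approx 132.25$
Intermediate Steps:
$s = -3$ ($s = \left(-3\right) 1 + 0 \left(- \frac{1}{5}\right) = -3 + 0 = -3$)
$V{\left(d \right)} = -14$ ($V{\left(d \right)} = \left(-7\right) 2 = -14$)
$M{\left(N \right)} = \frac{1}{2 N}$
$x{\left(E \right)} = 12$
$\left(M{\left(F{\left(-1 \right)} \right)} + x{\left(V{\left(s \right)} \right)}\right)^{2} = \left(\frac{1}{2 \left(-1\right)} + 12\right)^{2} = \left(\frac{1}{2} \left(-1\right) + 12\right)^{2} = \left(- \frac{1}{2} + 12\right)^{2} = \left(\frac{23}{2}\right)^{2} = \frac{529}{4}$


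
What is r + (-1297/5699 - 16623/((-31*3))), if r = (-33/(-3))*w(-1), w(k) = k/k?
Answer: 33481311/176669 ≈ 189.51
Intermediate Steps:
w(k) = 1
r = 11 (r = (-33/(-3))*1 = -⅓*(-33)*1 = 11*1 = 11)
r + (-1297/5699 - 16623/((-31*3))) = 11 + (-1297/5699 - 16623/((-31*3))) = 11 + (-1297*1/5699 - 16623/(-93)) = 11 + (-1297/5699 - 16623*(-1/93)) = 11 + (-1297/5699 + 5541/31) = 11 + 31537952/176669 = 33481311/176669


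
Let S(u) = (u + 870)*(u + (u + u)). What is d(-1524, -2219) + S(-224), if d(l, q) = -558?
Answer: -434670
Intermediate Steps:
S(u) = 3*u*(870 + u) (S(u) = (870 + u)*(u + 2*u) = (870 + u)*(3*u) = 3*u*(870 + u))
d(-1524, -2219) + S(-224) = -558 + 3*(-224)*(870 - 224) = -558 + 3*(-224)*646 = -558 - 434112 = -434670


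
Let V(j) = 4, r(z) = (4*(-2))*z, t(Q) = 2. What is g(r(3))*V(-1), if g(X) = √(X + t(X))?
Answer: 4*I*√22 ≈ 18.762*I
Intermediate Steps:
r(z) = -8*z
g(X) = √(2 + X) (g(X) = √(X + 2) = √(2 + X))
g(r(3))*V(-1) = √(2 - 8*3)*4 = √(2 - 24)*4 = √(-22)*4 = (I*√22)*4 = 4*I*√22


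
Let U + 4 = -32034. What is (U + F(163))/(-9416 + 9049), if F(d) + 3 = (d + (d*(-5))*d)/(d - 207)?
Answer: 58051/734 ≈ 79.089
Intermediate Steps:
U = -32038 (U = -4 - 32034 = -32038)
F(d) = -3 + (d - 5*d²)/(-207 + d) (F(d) = -3 + (d + (d*(-5))*d)/(d - 207) = -3 + (d + (-5*d)*d)/(-207 + d) = -3 + (d - 5*d²)/(-207 + d))
(U + F(163))/(-9416 + 9049) = (-32038 + (621 - 5*163² - 2*163)/(-207 + 163))/(-9416 + 9049) = (-32038 + (621 - 5*26569 - 326)/(-44))/(-367) = (-32038 - (621 - 132845 - 326)/44)*(-1/367) = (-32038 - 1/44*(-132550))*(-1/367) = (-32038 + 6025/2)*(-1/367) = -58051/2*(-1/367) = 58051/734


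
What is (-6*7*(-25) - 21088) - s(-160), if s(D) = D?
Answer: -19878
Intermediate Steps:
(-6*7*(-25) - 21088) - s(-160) = (-6*7*(-25) - 21088) - 1*(-160) = (-42*(-25) - 21088) + 160 = (1050 - 21088) + 160 = -20038 + 160 = -19878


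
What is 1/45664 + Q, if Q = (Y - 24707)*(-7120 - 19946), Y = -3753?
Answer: 35174904311041/45664 ≈ 7.7030e+8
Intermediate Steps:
Q = 770298360 (Q = (-3753 - 24707)*(-7120 - 19946) = -28460*(-27066) = 770298360)
1/45664 + Q = 1/45664 + 770298360 = 35174904311041/45664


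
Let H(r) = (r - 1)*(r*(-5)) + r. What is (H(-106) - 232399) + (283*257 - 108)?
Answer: -216592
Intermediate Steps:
H(r) = r - 5*r*(-1 + r) (H(r) = (-1 + r)*(-5*r) + r = -5*r*(-1 + r) + r = r - 5*r*(-1 + r))
(H(-106) - 232399) + (283*257 - 108) = (-106*(6 - 5*(-106)) - 232399) + (283*257 - 108) = (-106*(6 + 530) - 232399) + (72731 - 108) = (-106*536 - 232399) + 72623 = (-56816 - 232399) + 72623 = -289215 + 72623 = -216592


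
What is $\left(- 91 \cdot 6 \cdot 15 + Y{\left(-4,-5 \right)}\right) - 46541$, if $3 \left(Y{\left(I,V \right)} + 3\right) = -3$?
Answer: $-54735$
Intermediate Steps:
$Y{\left(I,V \right)} = -4$ ($Y{\left(I,V \right)} = -3 + \frac{1}{3} \left(-3\right) = -3 - 1 = -4$)
$\left(- 91 \cdot 6 \cdot 15 + Y{\left(-4,-5 \right)}\right) - 46541 = \left(- 91 \cdot 6 \cdot 15 - 4\right) - 46541 = \left(\left(-91\right) 90 - 4\right) - 46541 = \left(-8190 - 4\right) - 46541 = -8194 - 46541 = -54735$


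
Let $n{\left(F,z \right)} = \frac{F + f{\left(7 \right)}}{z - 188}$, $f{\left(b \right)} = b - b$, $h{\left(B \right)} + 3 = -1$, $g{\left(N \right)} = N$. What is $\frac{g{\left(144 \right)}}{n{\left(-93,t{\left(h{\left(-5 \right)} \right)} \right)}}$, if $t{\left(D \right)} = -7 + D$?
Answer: $\frac{9552}{31} \approx 308.13$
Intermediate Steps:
$h{\left(B \right)} = -4$ ($h{\left(B \right)} = -3 - 1 = -4$)
$f{\left(b \right)} = 0$
$n{\left(F,z \right)} = \frac{F}{-188 + z}$ ($n{\left(F,z \right)} = \frac{F + 0}{z - 188} = \frac{F}{-188 + z}$)
$\frac{g{\left(144 \right)}}{n{\left(-93,t{\left(h{\left(-5 \right)} \right)} \right)}} = \frac{144}{\left(-93\right) \frac{1}{-188 - 11}} = \frac{144}{\left(-93\right) \frac{1}{-199}} = \frac{144}{\left(-93\right) \left(- \frac{1}{199}\right)} = \frac{144}{\frac{93}{199}} = 144 \cdot \frac{199}{93} = \frac{9552}{31}$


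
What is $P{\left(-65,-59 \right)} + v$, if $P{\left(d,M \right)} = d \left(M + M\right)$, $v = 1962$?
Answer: $9632$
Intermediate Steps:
$P{\left(d,M \right)} = 2 M d$ ($P{\left(d,M \right)} = d 2 M = 2 M d$)
$P{\left(-65,-59 \right)} + v = 2 \left(-59\right) \left(-65\right) + 1962 = 7670 + 1962 = 9632$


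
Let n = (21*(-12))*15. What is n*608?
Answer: -2298240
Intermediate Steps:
n = -3780 (n = -252*15 = -3780)
n*608 = -3780*608 = -2298240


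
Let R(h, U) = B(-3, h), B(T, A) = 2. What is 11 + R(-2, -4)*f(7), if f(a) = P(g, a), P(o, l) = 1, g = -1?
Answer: 13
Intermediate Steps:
f(a) = 1
R(h, U) = 2
11 + R(-2, -4)*f(7) = 11 + 2*1 = 11 + 2 = 13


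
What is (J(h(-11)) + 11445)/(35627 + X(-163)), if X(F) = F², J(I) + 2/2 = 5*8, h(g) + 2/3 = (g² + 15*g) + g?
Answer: 957/5183 ≈ 0.18464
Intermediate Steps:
h(g) = -⅔ + g² + 16*g (h(g) = -⅔ + ((g² + 15*g) + g) = -⅔ + (g² + 16*g) = -⅔ + g² + 16*g)
J(I) = 39 (J(I) = -1 + 5*8 = -1 + 40 = 39)
(J(h(-11)) + 11445)/(35627 + X(-163)) = (39 + 11445)/(35627 + (-163)²) = 11484/(35627 + 26569) = 11484/62196 = 11484*(1/62196) = 957/5183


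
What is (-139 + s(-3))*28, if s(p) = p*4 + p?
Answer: -4312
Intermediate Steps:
s(p) = 5*p (s(p) = 4*p + p = 5*p)
(-139 + s(-3))*28 = (-139 + 5*(-3))*28 = (-139 - 15)*28 = -154*28 = -4312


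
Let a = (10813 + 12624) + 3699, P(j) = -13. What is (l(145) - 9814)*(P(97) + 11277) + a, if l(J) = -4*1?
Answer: -110562816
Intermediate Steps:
l(J) = -4
a = 27136 (a = 23437 + 3699 = 27136)
(l(145) - 9814)*(P(97) + 11277) + a = (-4 - 9814)*(-13 + 11277) + 27136 = -9818*11264 + 27136 = -110589952 + 27136 = -110562816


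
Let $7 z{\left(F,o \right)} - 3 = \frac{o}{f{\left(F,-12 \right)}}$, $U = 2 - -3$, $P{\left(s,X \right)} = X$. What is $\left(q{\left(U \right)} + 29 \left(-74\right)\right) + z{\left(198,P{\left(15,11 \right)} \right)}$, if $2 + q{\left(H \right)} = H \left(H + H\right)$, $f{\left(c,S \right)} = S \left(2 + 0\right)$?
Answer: $- \frac{352403}{168} \approx -2097.6$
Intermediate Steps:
$U = 5$ ($U = 2 + 3 = 5$)
$f{\left(c,S \right)} = 2 S$ ($f{\left(c,S \right)} = S 2 = 2 S$)
$z{\left(F,o \right)} = \frac{3}{7} - \frac{o}{168}$ ($z{\left(F,o \right)} = \frac{3}{7} + \frac{o \frac{1}{2 \left(-12\right)}}{7} = \frac{3}{7} + \frac{o \frac{1}{-24}}{7} = \frac{3}{7} + \frac{o \left(- \frac{1}{24}\right)}{7} = \frac{3}{7} + \frac{\left(- \frac{1}{24}\right) o}{7} = \frac{3}{7} - \frac{o}{168}$)
$q{\left(H \right)} = -2 + 2 H^{2}$ ($q{\left(H \right)} = -2 + H \left(H + H\right) = -2 + H 2 H = -2 + 2 H^{2}$)
$\left(q{\left(U \right)} + 29 \left(-74\right)\right) + z{\left(198,P{\left(15,11 \right)} \right)} = \left(\left(-2 + 2 \cdot 5^{2}\right) + 29 \left(-74\right)\right) + \left(\frac{3}{7} - \frac{11}{168}\right) = \left(\left(-2 + 2 \cdot 25\right) - 2146\right) + \left(\frac{3}{7} - \frac{11}{168}\right) = \left(\left(-2 + 50\right) - 2146\right) + \frac{61}{168} = \left(48 - 2146\right) + \frac{61}{168} = -2098 + \frac{61}{168} = - \frac{352403}{168}$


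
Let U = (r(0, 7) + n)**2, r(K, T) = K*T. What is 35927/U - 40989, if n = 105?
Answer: -451867798/11025 ≈ -40986.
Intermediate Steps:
U = 11025 (U = (0*7 + 105)**2 = (0 + 105)**2 = 105**2 = 11025)
35927/U - 40989 = 35927/11025 - 40989 = -451867798/11025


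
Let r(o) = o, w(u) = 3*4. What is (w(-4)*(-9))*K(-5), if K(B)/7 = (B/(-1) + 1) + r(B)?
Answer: -756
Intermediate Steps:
w(u) = 12
K(B) = 7 (K(B) = 7*((B/(-1) + 1) + B) = 7*((B*(-1) + 1) + B) = 7*((-B + 1) + B) = 7*((1 - B) + B) = 7*1 = 7)
(w(-4)*(-9))*K(-5) = (12*(-9))*7 = -108*7 = -756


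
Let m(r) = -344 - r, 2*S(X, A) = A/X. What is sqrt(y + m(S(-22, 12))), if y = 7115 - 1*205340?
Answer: 8*I*sqrt(375419)/11 ≈ 445.61*I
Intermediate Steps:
S(X, A) = A/(2*X) (S(X, A) = (A/X)/2 = A/(2*X))
y = -198225 (y = 7115 - 205340 = -198225)
sqrt(y + m(S(-22, 12))) = sqrt(-198225 + (-344 - 12/(2*(-22)))) = sqrt(-198225 + (-344 - 12*(-1)/(2*22))) = sqrt(-198225 + (-344 - 1*(-3/11))) = sqrt(-198225 + (-344 + 3/11)) = sqrt(-198225 - 3781/11) = sqrt(-2184256/11) = 8*I*sqrt(375419)/11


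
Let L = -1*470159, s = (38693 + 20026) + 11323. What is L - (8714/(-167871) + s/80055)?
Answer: -2106145637641069/4479637635 ≈ -4.7016e+5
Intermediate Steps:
s = 70042 (s = 58719 + 11323 = 70042)
L = -470159
L - (8714/(-167871) + s/80055) = -470159 - (8714/(-167871) + 70042/80055) = -470159 - (8714*(-1/167871) + 70042*(1/80055)) = -470159 - (-8714/167871 + 70042/80055) = -470159 - 1*3686807104/4479637635 = -470159 - 3686807104/4479637635 = -2106145637641069/4479637635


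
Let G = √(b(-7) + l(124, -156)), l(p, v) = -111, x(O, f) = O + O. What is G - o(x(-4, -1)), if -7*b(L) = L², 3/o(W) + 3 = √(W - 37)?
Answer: (I - √118 + I*√590)/(I + √5) ≈ 0.16667 + 11.235*I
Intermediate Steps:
x(O, f) = 2*O
o(W) = 3/(-3 + √(-37 + W)) (o(W) = 3/(-3 + √(W - 37)) = 3/(-3 + √(-37 + W)))
b(L) = -L²/7
G = I*√118 (G = √(-⅐*(-7)² - 111) = √(-⅐*49 - 111) = √(-7 - 111) = √(-118) = I*√118 ≈ 10.863*I)
G - o(x(-4, -1)) = I*√118 - 3/(-3 + √(-37 + 2*(-4))) = I*√118 - 3/(-3 + √(-37 - 8)) = I*√118 - 3/(-3 + √(-45)) = I*√118 - 3/(-3 + 3*I*√5) = -3/(-3 + 3*I*√5) + I*√118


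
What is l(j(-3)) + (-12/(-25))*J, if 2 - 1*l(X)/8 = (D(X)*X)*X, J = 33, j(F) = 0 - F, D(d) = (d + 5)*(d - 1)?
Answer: -28004/25 ≈ -1120.2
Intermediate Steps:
D(d) = (-1 + d)*(5 + d) (D(d) = (5 + d)*(-1 + d) = (-1 + d)*(5 + d))
j(F) = -F
l(X) = 16 - 8*X²*(-5 + X² + 4*X) (l(X) = 16 - 8*(-5 + X² + 4*X)*X*X = 16 - 8*X*(-5 + X² + 4*X)*X = 16 - 8*X²*(-5 + X² + 4*X))
l(j(-3)) + (-12/(-25))*J = (16 + 8*(-1*(-3))²*(5 - (-1*(-3))² - (-4)*(-3))) - 12/(-25)*33 = (16 + 8*3²*(5 - 1*3² - 4*3)) - 12*(-1/25)*33 = (16 + 8*9*(5 - 1*9 - 12)) + (12/25)*33 = (16 + 8*9*(5 - 9 - 12)) + 396/25 = (16 + 8*9*(-16)) + 396/25 = (16 - 1152) + 396/25 = -1136 + 396/25 = -28004/25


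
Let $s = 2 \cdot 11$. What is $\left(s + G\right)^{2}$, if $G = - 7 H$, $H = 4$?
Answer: $36$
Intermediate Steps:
$s = 22$
$G = -28$ ($G = \left(-7\right) 4 = -28$)
$\left(s + G\right)^{2} = \left(22 - 28\right)^{2} = \left(-6\right)^{2} = 36$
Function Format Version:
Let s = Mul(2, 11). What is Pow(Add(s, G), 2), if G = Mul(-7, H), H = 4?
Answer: 36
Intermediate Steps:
s = 22
G = -28 (G = Mul(-7, 4) = -28)
Pow(Add(s, G), 2) = Pow(Add(22, -28), 2) = Pow(-6, 2) = 36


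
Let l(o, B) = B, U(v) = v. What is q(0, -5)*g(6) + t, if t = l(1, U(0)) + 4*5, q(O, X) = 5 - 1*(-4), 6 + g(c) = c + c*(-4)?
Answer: -196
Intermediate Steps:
g(c) = -6 - 3*c (g(c) = -6 + (c + c*(-4)) = -6 + (c - 4*c) = -6 - 3*c)
q(O, X) = 9 (q(O, X) = 5 + 4 = 9)
t = 20 (t = 0 + 4*5 = 0 + 20 = 20)
q(0, -5)*g(6) + t = 9*(-6 - 3*6) + 20 = 9*(-6 - 18) + 20 = 9*(-24) + 20 = -216 + 20 = -196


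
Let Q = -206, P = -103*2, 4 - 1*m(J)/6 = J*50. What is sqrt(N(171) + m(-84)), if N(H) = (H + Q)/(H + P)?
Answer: 5*sqrt(1009) ≈ 158.82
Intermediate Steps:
m(J) = 24 - 300*J (m(J) = 24 - 6*J*50 = 24 - 300*J)
P = -206
N(H) = 1 (N(H) = (H - 206)/(H - 206) = (-206 + H)/(-206 + H) = 1)
sqrt(N(171) + m(-84)) = sqrt(1 + (24 - 300*(-84))) = sqrt(1 + (24 + 25200)) = sqrt(1 + 25224) = sqrt(25225) = 5*sqrt(1009)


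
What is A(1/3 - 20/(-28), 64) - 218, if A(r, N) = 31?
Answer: -187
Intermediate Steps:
A(1/3 - 20/(-28), 64) - 218 = 31 - 218 = -187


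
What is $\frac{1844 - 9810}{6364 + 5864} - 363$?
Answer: $- \frac{2223365}{6114} \approx -363.65$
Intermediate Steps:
$\frac{1844 - 9810}{6364 + 5864} - 363 = - \frac{7966}{12228} - 363 = \left(-7966\right) \frac{1}{12228} - 363 = - \frac{3983}{6114} - 363 = - \frac{2223365}{6114}$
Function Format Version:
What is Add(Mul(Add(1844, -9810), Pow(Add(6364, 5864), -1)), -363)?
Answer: Rational(-2223365, 6114) ≈ -363.65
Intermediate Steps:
Add(Mul(Add(1844, -9810), Pow(Add(6364, 5864), -1)), -363) = Add(Mul(-7966, Pow(12228, -1)), -363) = Add(Mul(-7966, Rational(1, 12228)), -363) = Add(Rational(-3983, 6114), -363) = Rational(-2223365, 6114)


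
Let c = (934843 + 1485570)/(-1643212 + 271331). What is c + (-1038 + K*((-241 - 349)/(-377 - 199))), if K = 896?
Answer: -1506158959/12346929 ≈ -121.99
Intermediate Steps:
c = -2420413/1371881 (c = 2420413/(-1371881) = 2420413*(-1/1371881) = -2420413/1371881 ≈ -1.7643)
c + (-1038 + K*((-241 - 349)/(-377 - 199))) = -2420413/1371881 + (-1038 + 896*((-241 - 349)/(-377 - 199))) = -2420413/1371881 + (-1038 + 896*(-590/(-576))) = -2420413/1371881 + (-1038 + 896*(-590*(-1/576))) = -2420413/1371881 + (-1038 + 896*(295/288)) = -2420413/1371881 + (-1038 + 8260/9) = -2420413/1371881 - 1082/9 = -1506158959/12346929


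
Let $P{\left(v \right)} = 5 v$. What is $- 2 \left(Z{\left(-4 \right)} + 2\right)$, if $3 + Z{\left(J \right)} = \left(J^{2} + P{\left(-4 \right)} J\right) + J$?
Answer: $-182$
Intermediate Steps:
$Z{\left(J \right)} = -3 + J^{2} - 19 J$ ($Z{\left(J \right)} = -3 + \left(\left(J^{2} + 5 \left(-4\right) J\right) + J\right) = -3 + \left(\left(J^{2} - 20 J\right) + J\right) = -3 + \left(J^{2} - 19 J\right) = -3 + J^{2} - 19 J$)
$- 2 \left(Z{\left(-4 \right)} + 2\right) = - 2 \left(\left(-3 + \left(-4\right)^{2} - -76\right) + 2\right) = - 2 \left(\left(-3 + 16 + 76\right) + 2\right) = - 2 \left(89 + 2\right) = \left(-2\right) 91 = -182$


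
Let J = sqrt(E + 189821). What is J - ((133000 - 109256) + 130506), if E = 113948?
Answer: -154250 + sqrt(303769) ≈ -1.5370e+5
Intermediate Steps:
J = sqrt(303769) (J = sqrt(113948 + 189821) = sqrt(303769) ≈ 551.15)
J - ((133000 - 109256) + 130506) = sqrt(303769) - ((133000 - 109256) + 130506) = sqrt(303769) - (23744 + 130506) = sqrt(303769) - 1*154250 = sqrt(303769) - 154250 = -154250 + sqrt(303769)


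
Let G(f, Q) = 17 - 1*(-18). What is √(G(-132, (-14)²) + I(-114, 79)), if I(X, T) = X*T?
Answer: I*√8971 ≈ 94.715*I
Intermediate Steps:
G(f, Q) = 35 (G(f, Q) = 17 + 18 = 35)
I(X, T) = T*X
√(G(-132, (-14)²) + I(-114, 79)) = √(35 + 79*(-114)) = √(35 - 9006) = √(-8971) = I*√8971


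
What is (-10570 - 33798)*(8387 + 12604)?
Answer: -931328688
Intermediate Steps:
(-10570 - 33798)*(8387 + 12604) = -44368*20991 = -931328688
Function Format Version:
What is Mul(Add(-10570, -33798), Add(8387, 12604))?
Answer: -931328688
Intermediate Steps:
Mul(Add(-10570, -33798), Add(8387, 12604)) = Mul(-44368, 20991) = -931328688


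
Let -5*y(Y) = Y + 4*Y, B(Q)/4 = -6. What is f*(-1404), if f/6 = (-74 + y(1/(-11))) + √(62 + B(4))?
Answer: 6848712/11 - 8424*√38 ≈ 5.7068e+5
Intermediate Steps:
B(Q) = -24 (B(Q) = 4*(-6) = -24)
y(Y) = -Y (y(Y) = -(Y + 4*Y)/5 = -Y)
f = -4878/11 + 6*√38 (f = 6*((-74 - 1/(-11)) + √(62 - 24)) = 6*((-74 - (-1)/11) + √38) = 6*((-74 - 1*(-1/11)) + √38) = 6*((-74 + 1/11) + √38) = 6*(-813/11 + √38) = -4878/11 + 6*√38 ≈ -406.47)
f*(-1404) = (-4878/11 + 6*√38)*(-1404) = 6848712/11 - 8424*√38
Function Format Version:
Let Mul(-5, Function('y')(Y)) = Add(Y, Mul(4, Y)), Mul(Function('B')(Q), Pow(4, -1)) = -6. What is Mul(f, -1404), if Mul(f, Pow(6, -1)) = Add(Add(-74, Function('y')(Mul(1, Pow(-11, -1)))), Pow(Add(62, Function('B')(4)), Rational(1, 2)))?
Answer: Add(Rational(6848712, 11), Mul(-8424, Pow(38, Rational(1, 2)))) ≈ 5.7068e+5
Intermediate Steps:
Function('B')(Q) = -24 (Function('B')(Q) = Mul(4, -6) = -24)
Function('y')(Y) = Mul(-1, Y) (Function('y')(Y) = Mul(Rational(-1, 5), Add(Y, Mul(4, Y))) = Mul(Rational(-1, 5), Mul(5, Y)) = Mul(-1, Y))
f = Add(Rational(-4878, 11), Mul(6, Pow(38, Rational(1, 2)))) (f = Mul(6, Add(Add(-74, Mul(-1, Mul(1, Pow(-11, -1)))), Pow(Add(62, -24), Rational(1, 2)))) = Mul(6, Add(Add(-74, Mul(-1, Mul(1, Rational(-1, 11)))), Pow(38, Rational(1, 2)))) = Mul(6, Add(Add(-74, Mul(-1, Rational(-1, 11))), Pow(38, Rational(1, 2)))) = Mul(6, Add(Add(-74, Rational(1, 11)), Pow(38, Rational(1, 2)))) = Mul(6, Add(Rational(-813, 11), Pow(38, Rational(1, 2)))) = Add(Rational(-4878, 11), Mul(6, Pow(38, Rational(1, 2)))) ≈ -406.47)
Mul(f, -1404) = Mul(Add(Rational(-4878, 11), Mul(6, Pow(38, Rational(1, 2)))), -1404) = Add(Rational(6848712, 11), Mul(-8424, Pow(38, Rational(1, 2))))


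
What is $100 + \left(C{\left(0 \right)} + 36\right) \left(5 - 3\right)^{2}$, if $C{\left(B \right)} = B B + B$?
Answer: $244$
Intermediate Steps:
$C{\left(B \right)} = B + B^{2}$ ($C{\left(B \right)} = B^{2} + B = B + B^{2}$)
$100 + \left(C{\left(0 \right)} + 36\right) \left(5 - 3\right)^{2} = 100 + \left(0 \left(1 + 0\right) + 36\right) \left(5 - 3\right)^{2} = 100 + \left(0 \cdot 1 + 36\right) 2^{2} = 100 + \left(0 + 36\right) 4 = 100 + 36 \cdot 4 = 100 + 144 = 244$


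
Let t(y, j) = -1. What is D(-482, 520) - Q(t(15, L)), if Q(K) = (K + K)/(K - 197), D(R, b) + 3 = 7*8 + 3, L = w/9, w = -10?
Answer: 5543/99 ≈ 55.990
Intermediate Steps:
L = -10/9 ≈ -1.1111
D(R, b) = 56 (D(R, b) = -3 + (7*8 + 3) = -3 + (56 + 3) = -3 + 59 = 56)
Q(K) = 2*K/(-197 + K) (Q(K) = (2*K)/(-197 + K) = 2*K/(-197 + K))
D(-482, 520) - Q(t(15, L)) = 56 - 2*(-1)/(-197 - 1) = 56 - 2*(-1)/(-198) = 56 - 2*(-1)*(-1)/198 = 56 - 1*1/99 = 56 - 1/99 = 5543/99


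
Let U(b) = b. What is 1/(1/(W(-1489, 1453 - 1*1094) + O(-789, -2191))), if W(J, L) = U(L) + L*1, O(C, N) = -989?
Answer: -271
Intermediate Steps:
W(J, L) = 2*L (W(J, L) = L + L*1 = L + L = 2*L)
1/(1/(W(-1489, 1453 - 1*1094) + O(-789, -2191))) = 1/(1/(2*(1453 - 1*1094) - 989)) = 1/(1/(2*(1453 - 1094) - 989)) = 1/(1/(2*359 - 989)) = 1/(1/(718 - 989)) = 1/(1/(-271)) = 1/(-1/271) = -271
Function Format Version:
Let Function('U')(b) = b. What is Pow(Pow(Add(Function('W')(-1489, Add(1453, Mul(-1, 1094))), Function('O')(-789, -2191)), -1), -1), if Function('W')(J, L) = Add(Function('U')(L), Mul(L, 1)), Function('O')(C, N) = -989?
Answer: -271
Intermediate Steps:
Function('W')(J, L) = Mul(2, L) (Function('W')(J, L) = Add(L, Mul(L, 1)) = Add(L, L) = Mul(2, L))
Pow(Pow(Add(Function('W')(-1489, Add(1453, Mul(-1, 1094))), Function('O')(-789, -2191)), -1), -1) = Pow(Pow(Add(Mul(2, Add(1453, Mul(-1, 1094))), -989), -1), -1) = Pow(Pow(Add(Mul(2, Add(1453, -1094)), -989), -1), -1) = Pow(Pow(Add(Mul(2, 359), -989), -1), -1) = Pow(Pow(Add(718, -989), -1), -1) = Pow(Pow(-271, -1), -1) = Pow(Rational(-1, 271), -1) = -271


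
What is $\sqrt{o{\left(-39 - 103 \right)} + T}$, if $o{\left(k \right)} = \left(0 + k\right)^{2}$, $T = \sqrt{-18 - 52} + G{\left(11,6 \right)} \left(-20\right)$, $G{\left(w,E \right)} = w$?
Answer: $\sqrt{19944 + i \sqrt{70}} \approx 141.22 + 0.03 i$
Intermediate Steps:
$T = -220 + i \sqrt{70}$ ($T = \sqrt{-18 - 52} + 11 \left(-20\right) = \sqrt{-70} - 220 = i \sqrt{70} - 220 = -220 + i \sqrt{70} \approx -220.0 + 8.3666 i$)
$o{\left(k \right)} = k^{2}$
$\sqrt{o{\left(-39 - 103 \right)} + T} = \sqrt{\left(-39 - 103\right)^{2} - \left(220 - i \sqrt{70}\right)} = \sqrt{\left(-142\right)^{2} - \left(220 - i \sqrt{70}\right)} = \sqrt{20164 - \left(220 - i \sqrt{70}\right)} = \sqrt{19944 + i \sqrt{70}}$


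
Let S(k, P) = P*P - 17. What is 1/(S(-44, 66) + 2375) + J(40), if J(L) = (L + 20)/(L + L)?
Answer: 10073/13428 ≈ 0.75015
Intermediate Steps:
S(k, P) = -17 + P² (S(k, P) = P² - 17 = -17 + P²)
J(L) = (20 + L)/(2*L) (J(L) = (20 + L)/((2*L)) = (20 + L)*(1/(2*L)) = (20 + L)/(2*L))
1/(S(-44, 66) + 2375) + J(40) = 1/((-17 + 66²) + 2375) + (½)*(20 + 40)/40 = 1/((-17 + 4356) + 2375) + (½)*(1/40)*60 = 1/(4339 + 2375) + ¾ = 1/6714 + ¾ = 10073/13428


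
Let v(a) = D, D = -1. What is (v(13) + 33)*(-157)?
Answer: -5024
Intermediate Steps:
v(a) = -1
(v(13) + 33)*(-157) = (-1 + 33)*(-157) = 32*(-157) = -5024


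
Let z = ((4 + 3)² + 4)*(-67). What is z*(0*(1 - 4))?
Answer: 0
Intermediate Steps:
z = -3551 (z = (7² + 4)*(-67) = (49 + 4)*(-67) = 53*(-67) = -3551)
z*(0*(1 - 4)) = -0*(1 - 4) = -0*(-3) = -3551*0 = 0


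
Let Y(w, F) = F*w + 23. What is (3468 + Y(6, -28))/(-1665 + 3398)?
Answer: 3323/1733 ≈ 1.9175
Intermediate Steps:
Y(w, F) = 23 + F*w
(3468 + Y(6, -28))/(-1665 + 3398) = (3468 + (23 - 28*6))/(-1665 + 3398) = (3468 + (23 - 168))/1733 = (3468 - 145)*(1/1733) = 3323*(1/1733) = 3323/1733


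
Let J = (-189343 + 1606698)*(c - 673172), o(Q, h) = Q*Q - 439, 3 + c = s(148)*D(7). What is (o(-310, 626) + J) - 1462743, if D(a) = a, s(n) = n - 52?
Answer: -953176856647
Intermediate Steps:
s(n) = -52 + n
c = 669 (c = -3 + (-52 + 148)*7 = -3 + 96*7 = -3 + 672 = 669)
o(Q, h) = -439 + Q² (o(Q, h) = Q² - 439 = -439 + Q²)
J = -953175489565 (J = (-189343 + 1606698)*(669 - 673172) = 1417355*(-672503) = -953175489565)
(o(-310, 626) + J) - 1462743 = ((-439 + (-310)²) - 953175489565) - 1462743 = ((-439 + 96100) - 953175489565) - 1462743 = (95661 - 953175489565) - 1462743 = -953175393904 - 1462743 = -953176856647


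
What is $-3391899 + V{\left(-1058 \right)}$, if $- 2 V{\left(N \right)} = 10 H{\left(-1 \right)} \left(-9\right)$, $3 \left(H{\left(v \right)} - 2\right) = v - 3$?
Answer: $-3391869$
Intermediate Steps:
$H{\left(v \right)} = 1 + \frac{v}{3}$ ($H{\left(v \right)} = 2 + \frac{v - 3}{3} = 2 + \frac{-3 + v}{3} = 2 + \left(-1 + \frac{v}{3}\right) = 1 + \frac{v}{3}$)
$V{\left(N \right)} = 30$ ($V{\left(N \right)} = - \frac{10 \left(1 + \frac{1}{3} \left(-1\right)\right) \left(-9\right)}{2} = - \frac{10 \left(1 - \frac{1}{3}\right) \left(-9\right)}{2} = - \frac{10 \cdot \frac{2}{3} \left(-9\right)}{2} = - \frac{\frac{20}{3} \left(-9\right)}{2} = \left(- \frac{1}{2}\right) \left(-60\right) = 30$)
$-3391899 + V{\left(-1058 \right)} = -3391899 + 30 = -3391869$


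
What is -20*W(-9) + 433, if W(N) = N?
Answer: 613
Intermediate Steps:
-20*W(-9) + 433 = -20*(-9) + 433 = 180 + 433 = 613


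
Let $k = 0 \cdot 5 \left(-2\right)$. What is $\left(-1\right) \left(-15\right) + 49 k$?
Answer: $15$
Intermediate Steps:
$k = 0$ ($k = 0 \left(-2\right) = 0$)
$\left(-1\right) \left(-15\right) + 49 k = \left(-1\right) \left(-15\right) + 49 \cdot 0 = 15 + 0 = 15$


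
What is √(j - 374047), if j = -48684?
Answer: 19*I*√1171 ≈ 650.18*I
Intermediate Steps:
√(j - 374047) = √(-48684 - 374047) = √(-422731) = 19*I*√1171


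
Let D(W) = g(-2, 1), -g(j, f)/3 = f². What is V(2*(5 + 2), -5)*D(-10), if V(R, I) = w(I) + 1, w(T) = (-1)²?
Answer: -6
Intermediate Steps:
g(j, f) = -3*f²
w(T) = 1
V(R, I) = 2 (V(R, I) = 1 + 1 = 2)
D(W) = -3 (D(W) = -3*1² = -3*1 = -3)
V(2*(5 + 2), -5)*D(-10) = 2*(-3) = -6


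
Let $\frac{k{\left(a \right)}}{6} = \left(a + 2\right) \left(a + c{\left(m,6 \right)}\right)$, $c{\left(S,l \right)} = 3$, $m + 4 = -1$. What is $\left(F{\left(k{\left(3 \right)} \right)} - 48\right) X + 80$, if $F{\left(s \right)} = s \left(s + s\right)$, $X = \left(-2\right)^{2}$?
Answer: $259088$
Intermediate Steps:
$m = -5$ ($m = -4 - 1 = -5$)
$k{\left(a \right)} = 6 \left(2 + a\right) \left(3 + a\right)$ ($k{\left(a \right)} = 6 \left(a + 2\right) \left(a + 3\right) = 6 \left(2 + a\right) \left(3 + a\right)$)
$X = 4$
$F{\left(s \right)} = 2 s^{2}$ ($F{\left(s \right)} = s 2 s = 2 s^{2}$)
$\left(F{\left(k{\left(3 \right)} \right)} - 48\right) X + 80 = \left(2 \left(36 + 6 \cdot 3^{2} + 30 \cdot 3\right)^{2} - 48\right) 4 + 80 = \left(2 \left(36 + 6 \cdot 9 + 90\right)^{2} - 48\right) 4 + 80 = \left(2 \left(36 + 54 + 90\right)^{2} - 48\right) 4 + 80 = \left(2 \cdot 180^{2} - 48\right) 4 + 80 = \left(2 \cdot 32400 - 48\right) 4 + 80 = \left(64800 - 48\right) 4 + 80 = 64752 \cdot 4 + 80 = 259008 + 80 = 259088$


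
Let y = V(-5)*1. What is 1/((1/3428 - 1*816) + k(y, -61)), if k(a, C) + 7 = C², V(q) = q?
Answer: 3428/9934345 ≈ 0.00034507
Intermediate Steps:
y = -5 (y = -5*1 = -5)
k(a, C) = -7 + C²
1/((1/3428 - 1*816) + k(y, -61)) = 1/((1/3428 - 1*816) + (-7 + (-61)²)) = 1/((1/3428 - 816) + (-7 + 3721)) = 1/(-2797247/3428 + 3714) = 1/(9934345/3428) = 3428/9934345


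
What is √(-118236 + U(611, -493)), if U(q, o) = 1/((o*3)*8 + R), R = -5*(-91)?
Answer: I*√15304010159821/11377 ≈ 343.85*I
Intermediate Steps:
R = 455
U(q, o) = 1/(455 + 24*o) (U(q, o) = 1/((o*3)*8 + 455) = 1/((3*o)*8 + 455) = 1/(24*o + 455) = 1/(455 + 24*o))
√(-118236 + U(611, -493)) = √(-118236 + 1/(455 + 24*(-493))) = √(-118236 + 1/(455 - 11832)) = √(-118236 + 1/(-11377)) = √(-118236 - 1/11377) = √(-1345170973/11377) = I*√15304010159821/11377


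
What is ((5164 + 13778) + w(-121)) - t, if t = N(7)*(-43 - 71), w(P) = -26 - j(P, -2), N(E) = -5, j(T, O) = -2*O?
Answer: 18342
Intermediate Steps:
w(P) = -30 (w(P) = -26 - (-2)*(-2) = -26 - 1*4 = -26 - 4 = -30)
t = 570 (t = -5*(-43 - 71) = -5*(-114) = 570)
((5164 + 13778) + w(-121)) - t = ((5164 + 13778) - 30) - 1*570 = (18942 - 30) - 570 = 18912 - 570 = 18342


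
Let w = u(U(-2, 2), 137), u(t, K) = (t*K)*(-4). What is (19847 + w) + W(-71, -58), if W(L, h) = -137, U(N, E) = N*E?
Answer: 21902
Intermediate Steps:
U(N, E) = E*N
u(t, K) = -4*K*t (u(t, K) = (K*t)*(-4) = -4*K*t)
w = 2192 (w = -4*137*2*(-2) = -4*137*(-4) = 2192)
(19847 + w) + W(-71, -58) = (19847 + 2192) - 137 = 22039 - 137 = 21902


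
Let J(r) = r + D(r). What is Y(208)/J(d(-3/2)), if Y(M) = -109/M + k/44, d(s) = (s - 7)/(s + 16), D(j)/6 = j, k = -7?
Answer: 45327/272272 ≈ 0.16648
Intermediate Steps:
D(j) = 6*j
d(s) = (-7 + s)/(16 + s)
Y(M) = -7/44 - 109/M (Y(M) = -109/M - 7/44 = -7/44 - 109/M)
J(r) = 7*r (J(r) = r + 6*r = 7*r)
Y(208)/J(d(-3/2)) = (-7/44 - 109/208)/((7*((-7 - 3/2)/(16 - 3/2)))) = -1563/(2288*(7*(-17/2/(29/2)))) = -1563/(2288*(7*((2/29)*(-17/2)))) = -1563/(2288*(7*(-17/29))) = -1563/(2288*(-119/29)) = -1563/2288*(-29/119) = 45327/272272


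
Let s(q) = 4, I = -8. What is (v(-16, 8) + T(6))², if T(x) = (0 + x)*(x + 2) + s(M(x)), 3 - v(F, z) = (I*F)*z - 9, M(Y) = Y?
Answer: 921600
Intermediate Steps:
v(F, z) = 12 + 8*F*z (v(F, z) = 3 - ((-8*F)*z - 9) = 3 - (-8*F*z - 9) = 3 - (-9 - 8*F*z) = 3 + (9 + 8*F*z) = 12 + 8*F*z)
T(x) = 4 + x*(2 + x) (T(x) = (0 + x)*(x + 2) + 4 = x*(2 + x) + 4 = 4 + x*(2 + x))
(v(-16, 8) + T(6))² = ((12 + 8*(-16)*8) + (4 + 6² + 2*6))² = ((12 - 1024) + (4 + 36 + 12))² = (-1012 + 52)² = (-960)² = 921600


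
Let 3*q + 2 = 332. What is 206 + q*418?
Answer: 46186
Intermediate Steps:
q = 110 (q = -⅔ + (⅓)*332 = -⅔ + 332/3 = 110)
206 + q*418 = 206 + 110*418 = 206 + 45980 = 46186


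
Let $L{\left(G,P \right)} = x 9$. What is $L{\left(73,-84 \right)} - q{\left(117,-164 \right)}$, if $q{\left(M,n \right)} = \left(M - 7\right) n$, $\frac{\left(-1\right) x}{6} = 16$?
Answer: $17176$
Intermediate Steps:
$x = -96$ ($x = \left(-6\right) 16 = -96$)
$q{\left(M,n \right)} = n \left(-7 + M\right)$ ($q{\left(M,n \right)} = \left(M - 7\right) n = \left(-7 + M\right) n = n \left(-7 + M\right)$)
$L{\left(G,P \right)} = -864$ ($L{\left(G,P \right)} = \left(-96\right) 9 = -864$)
$L{\left(73,-84 \right)} - q{\left(117,-164 \right)} = -864 - - 164 \left(-7 + 117\right) = -864 - \left(-164\right) 110 = -864 - -18040 = -864 + 18040 = 17176$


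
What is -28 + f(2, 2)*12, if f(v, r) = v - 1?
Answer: -16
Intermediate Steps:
f(v, r) = -1 + v
-28 + f(2, 2)*12 = -28 + (-1 + 2)*12 = -28 + 1*12 = -28 + 12 = -16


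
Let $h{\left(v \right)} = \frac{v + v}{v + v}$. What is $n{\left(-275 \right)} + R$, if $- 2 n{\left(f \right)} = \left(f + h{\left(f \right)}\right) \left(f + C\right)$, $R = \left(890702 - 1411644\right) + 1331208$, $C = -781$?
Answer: $665594$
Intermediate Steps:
$h{\left(v \right)} = 1$ ($h{\left(v \right)} = \frac{2 v}{2 v} = 2 v \frac{1}{2 v} = 1$)
$R = 810266$ ($R = -520942 + 1331208 = 810266$)
$n{\left(f \right)} = - \frac{\left(1 + f\right) \left(-781 + f\right)}{2}$ ($n{\left(f \right)} = - \frac{\left(f + 1\right) \left(f - 781\right)}{2} = - \frac{\left(1 + f\right) \left(-781 + f\right)}{2}$)
$n{\left(-275 \right)} + R = \left(\frac{781}{2} + 390 \left(-275\right) - \frac{\left(-275\right)^{2}}{2}\right) + 810266 = \left(\frac{781}{2} - 107250 - \frac{75625}{2}\right) + 810266 = -144672 + 810266 = 665594$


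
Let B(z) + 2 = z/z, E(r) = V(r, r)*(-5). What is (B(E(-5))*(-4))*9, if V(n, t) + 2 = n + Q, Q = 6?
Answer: 36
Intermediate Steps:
V(n, t) = 4 + n (V(n, t) = -2 + (n + 6) = -2 + (6 + n) = 4 + n)
E(r) = -20 - 5*r (E(r) = (4 + r)*(-5) = -20 - 5*r)
B(z) = -1 (B(z) = -2 + z/z = -2 + 1 = -1)
(B(E(-5))*(-4))*9 = -1*(-4)*9 = 4*9 = 36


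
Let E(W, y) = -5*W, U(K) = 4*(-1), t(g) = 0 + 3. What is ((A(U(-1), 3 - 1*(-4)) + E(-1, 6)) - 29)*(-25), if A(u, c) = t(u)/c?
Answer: 4125/7 ≈ 589.29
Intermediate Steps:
t(g) = 3
U(K) = -4
A(u, c) = 3/c
((A(U(-1), 3 - 1*(-4)) + E(-1, 6)) - 29)*(-25) = ((3/(3 - 1*(-4)) - 5*(-1)) - 29)*(-25) = ((3/(3 + 4) + 5) - 29)*(-25) = ((3/7 + 5) - 29)*(-25) = (38/7 - 29)*(-25) = -165/7*(-25) = 4125/7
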